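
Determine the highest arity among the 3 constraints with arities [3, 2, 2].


The arities are: 3, 2, 2.
Scan for the maximum value.
Maximum arity = 3.

3


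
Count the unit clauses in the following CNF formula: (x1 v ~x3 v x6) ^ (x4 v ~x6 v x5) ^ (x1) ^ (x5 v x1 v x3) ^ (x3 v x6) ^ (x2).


A unit clause contains exactly one literal.
Unit clauses found: (x1), (x2).
Count = 2.

2


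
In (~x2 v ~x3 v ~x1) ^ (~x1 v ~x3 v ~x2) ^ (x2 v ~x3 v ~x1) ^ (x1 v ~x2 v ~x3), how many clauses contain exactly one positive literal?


A definite clause has exactly one positive literal.
Clause 1: 0 positive -> not definite
Clause 2: 0 positive -> not definite
Clause 3: 1 positive -> definite
Clause 4: 1 positive -> definite
Definite clause count = 2.

2


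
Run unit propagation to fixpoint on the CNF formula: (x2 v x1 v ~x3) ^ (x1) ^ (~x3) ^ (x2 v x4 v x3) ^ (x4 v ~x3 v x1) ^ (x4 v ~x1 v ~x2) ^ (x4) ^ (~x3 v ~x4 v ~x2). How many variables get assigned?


Unit propagation repeatedly assigns the literal in any unit clause, then simplifies.
Assignments in order: x1 = T, x3 = F, x4 = T.
No further unit clauses remain.
Total variables assigned = 3.

3


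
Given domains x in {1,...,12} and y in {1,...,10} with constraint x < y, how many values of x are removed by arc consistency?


For the constraint x < y, x needs a supporting value in y's domain.
x can be at most 9 (one less than y's maximum).
Valid x values from domain: 9 out of 12.
Pruned = 12 - 9 = 3.

3


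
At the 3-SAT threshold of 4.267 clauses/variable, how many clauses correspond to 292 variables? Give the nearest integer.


The 3-SAT phase transition occurs at approximately 4.267 clauses per variable.
m = 4.267 * 292 = 1245.964.
Rounded to nearest integer: 1246.

1246


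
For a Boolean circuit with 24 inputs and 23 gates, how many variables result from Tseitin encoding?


The Tseitin transformation introduces one auxiliary variable per gate.
Total variables = inputs + gates = 24 + 23 = 47.

47


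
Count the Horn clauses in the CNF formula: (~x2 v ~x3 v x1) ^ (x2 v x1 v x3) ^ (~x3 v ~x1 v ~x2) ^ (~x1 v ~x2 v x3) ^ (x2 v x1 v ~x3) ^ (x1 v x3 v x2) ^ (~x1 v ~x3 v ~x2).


A Horn clause has at most one positive literal.
Clause 1: 1 positive lit(s) -> Horn
Clause 2: 3 positive lit(s) -> not Horn
Clause 3: 0 positive lit(s) -> Horn
Clause 4: 1 positive lit(s) -> Horn
Clause 5: 2 positive lit(s) -> not Horn
Clause 6: 3 positive lit(s) -> not Horn
Clause 7: 0 positive lit(s) -> Horn
Total Horn clauses = 4.

4


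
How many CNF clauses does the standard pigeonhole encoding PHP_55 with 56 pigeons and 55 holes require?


The PHP encoding has two parts:
1) At-least-one-hole clauses: 56 (one per pigeon, each with 55 literals).
2) At-most-one-pigeon-per-hole clauses: 55 holes * C(56,2) = 55 * 1540 = 84700.
Total clauses = 56 + 84700 = 84756.

84756


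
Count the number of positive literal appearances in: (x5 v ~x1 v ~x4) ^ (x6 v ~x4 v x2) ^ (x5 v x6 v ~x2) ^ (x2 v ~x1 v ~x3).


Scan each clause for unnegated literals.
Clause 1: 1 positive; Clause 2: 2 positive; Clause 3: 2 positive; Clause 4: 1 positive.
Total positive literal occurrences = 6.

6


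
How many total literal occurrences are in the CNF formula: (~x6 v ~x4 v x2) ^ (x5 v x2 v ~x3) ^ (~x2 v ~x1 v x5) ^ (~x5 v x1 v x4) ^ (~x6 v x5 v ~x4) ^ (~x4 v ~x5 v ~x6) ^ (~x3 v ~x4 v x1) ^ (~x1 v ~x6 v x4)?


Clause lengths: 3, 3, 3, 3, 3, 3, 3, 3.
Sum = 3 + 3 + 3 + 3 + 3 + 3 + 3 + 3 = 24.

24


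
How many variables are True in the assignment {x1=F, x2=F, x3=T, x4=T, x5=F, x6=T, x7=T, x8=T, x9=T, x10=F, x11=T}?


The weight is the number of variables assigned True.
True variables: x3, x4, x6, x7, x8, x9, x11.
Weight = 7.

7


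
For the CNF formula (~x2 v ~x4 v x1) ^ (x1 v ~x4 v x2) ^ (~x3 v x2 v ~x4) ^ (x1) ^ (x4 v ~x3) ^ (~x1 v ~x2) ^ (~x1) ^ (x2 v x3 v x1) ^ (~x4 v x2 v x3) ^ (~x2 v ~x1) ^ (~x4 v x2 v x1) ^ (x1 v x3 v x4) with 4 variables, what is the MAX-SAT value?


Enumerate all 16 truth assignments.
For each, count how many of the 12 clauses are satisfied.
The formula is not fully satisfiable, so the maximum is below 12.
Maximum simultaneously satisfiable clauses = 11.

11


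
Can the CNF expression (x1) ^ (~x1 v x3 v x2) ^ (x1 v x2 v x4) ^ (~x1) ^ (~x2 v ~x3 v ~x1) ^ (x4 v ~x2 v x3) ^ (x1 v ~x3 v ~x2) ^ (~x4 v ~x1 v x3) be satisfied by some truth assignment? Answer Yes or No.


Check all 16 possible truth assignments.
Number of satisfying assignments found: 0.
The formula is unsatisfiable.

No


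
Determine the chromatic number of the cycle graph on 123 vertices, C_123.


An odd cycle cannot be 2-colored: alternating two colors around the cycle returns to the start with a conflict.
Since 123 is odd, three colors are required (and three suffice).
Chromatic number = 3.

3


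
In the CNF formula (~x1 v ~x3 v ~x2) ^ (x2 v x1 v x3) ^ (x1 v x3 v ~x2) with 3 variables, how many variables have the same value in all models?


Find all satisfying assignments: 5 model(s).
Check which variables have the same value in every model.
No variable is fixed across all models.
Backbone size = 0.

0


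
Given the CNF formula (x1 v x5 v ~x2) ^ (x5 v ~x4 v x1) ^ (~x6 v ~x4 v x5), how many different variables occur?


Identify each distinct variable in the formula.
Variables found: x1, x2, x4, x5, x6.
Total distinct variables = 5.

5


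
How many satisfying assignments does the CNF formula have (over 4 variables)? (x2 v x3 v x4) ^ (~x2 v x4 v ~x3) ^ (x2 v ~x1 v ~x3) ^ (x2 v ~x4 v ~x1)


Enumerate all 16 truth assignments over 4 variables.
Test each against every clause.
Satisfying assignments found: 9.

9


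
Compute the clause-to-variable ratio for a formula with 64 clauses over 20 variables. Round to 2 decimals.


Clause-to-variable ratio = clauses / variables.
64 / 20 = 3.2.

3.2


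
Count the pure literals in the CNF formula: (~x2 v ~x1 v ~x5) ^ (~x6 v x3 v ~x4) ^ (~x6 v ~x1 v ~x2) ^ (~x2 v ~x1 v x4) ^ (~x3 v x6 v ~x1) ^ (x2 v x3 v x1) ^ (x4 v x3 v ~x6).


A pure literal appears in only one polarity across all clauses.
Pure literals: x5 (negative only).
Count = 1.

1


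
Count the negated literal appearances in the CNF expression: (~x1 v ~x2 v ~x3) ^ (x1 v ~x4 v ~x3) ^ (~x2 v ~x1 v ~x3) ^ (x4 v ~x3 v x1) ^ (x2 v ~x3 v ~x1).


Scan each clause for negated literals.
Clause 1: 3 negative; Clause 2: 2 negative; Clause 3: 3 negative; Clause 4: 1 negative; Clause 5: 2 negative.
Total negative literal occurrences = 11.

11


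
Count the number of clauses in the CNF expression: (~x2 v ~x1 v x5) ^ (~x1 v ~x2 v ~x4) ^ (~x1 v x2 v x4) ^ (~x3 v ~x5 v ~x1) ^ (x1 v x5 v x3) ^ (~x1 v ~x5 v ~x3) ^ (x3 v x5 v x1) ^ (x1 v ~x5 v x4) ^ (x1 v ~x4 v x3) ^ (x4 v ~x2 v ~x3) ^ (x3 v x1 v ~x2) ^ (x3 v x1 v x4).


Each group enclosed in parentheses joined by ^ is one clause.
Counting the conjuncts: 12 clauses.

12


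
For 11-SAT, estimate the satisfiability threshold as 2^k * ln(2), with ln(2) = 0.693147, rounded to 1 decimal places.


Using the asymptotic formula: threshold ~ 2^k * ln(2).
2^11 = 2048.
2048 * 0.693147 = 1419.6.

1419.6


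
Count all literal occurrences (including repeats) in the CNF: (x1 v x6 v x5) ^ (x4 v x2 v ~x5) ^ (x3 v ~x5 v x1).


Clause lengths: 3, 3, 3.
Sum = 3 + 3 + 3 = 9.

9


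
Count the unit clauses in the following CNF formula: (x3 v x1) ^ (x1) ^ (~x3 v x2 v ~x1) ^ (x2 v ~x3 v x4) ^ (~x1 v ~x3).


A unit clause contains exactly one literal.
Unit clauses found: (x1).
Count = 1.

1


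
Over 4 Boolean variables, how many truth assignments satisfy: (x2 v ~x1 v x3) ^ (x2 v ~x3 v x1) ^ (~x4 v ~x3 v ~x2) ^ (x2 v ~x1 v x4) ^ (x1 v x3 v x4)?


Enumerate all 16 truth assignments over 4 variables.
Test each against every clause.
Satisfying assignments found: 7.

7


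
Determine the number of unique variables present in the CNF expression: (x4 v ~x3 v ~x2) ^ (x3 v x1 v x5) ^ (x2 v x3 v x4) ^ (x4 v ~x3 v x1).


Identify each distinct variable in the formula.
Variables found: x1, x2, x3, x4, x5.
Total distinct variables = 5.

5


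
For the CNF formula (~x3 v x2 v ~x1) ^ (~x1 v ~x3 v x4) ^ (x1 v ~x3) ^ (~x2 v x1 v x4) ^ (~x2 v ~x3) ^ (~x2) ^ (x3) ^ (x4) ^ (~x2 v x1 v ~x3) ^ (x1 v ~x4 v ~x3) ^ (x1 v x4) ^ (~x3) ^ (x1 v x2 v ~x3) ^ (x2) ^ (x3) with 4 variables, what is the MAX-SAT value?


Enumerate all 16 truth assignments.
For each, count how many of the 15 clauses are satisfied.
The formula is not fully satisfiable, so the maximum is below 15.
Maximum simultaneously satisfiable clauses = 12.

12


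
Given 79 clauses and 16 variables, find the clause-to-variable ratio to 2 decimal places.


Clause-to-variable ratio = clauses / variables.
79 / 16 = 4.94.

4.94


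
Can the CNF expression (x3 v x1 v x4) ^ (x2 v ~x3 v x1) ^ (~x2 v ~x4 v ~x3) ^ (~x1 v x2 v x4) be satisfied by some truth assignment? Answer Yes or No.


Check all 16 possible truth assignments.
Number of satisfying assignments found: 8.
The formula is satisfiable.

Yes


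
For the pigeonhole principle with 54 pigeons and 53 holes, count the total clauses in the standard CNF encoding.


The PHP encoding has two parts:
1) At-least-one-hole clauses: 54 (one per pigeon, each with 53 literals).
2) At-most-one-pigeon-per-hole clauses: 53 holes * C(54,2) = 53 * 1431 = 75843.
Total clauses = 54 + 75843 = 75897.

75897


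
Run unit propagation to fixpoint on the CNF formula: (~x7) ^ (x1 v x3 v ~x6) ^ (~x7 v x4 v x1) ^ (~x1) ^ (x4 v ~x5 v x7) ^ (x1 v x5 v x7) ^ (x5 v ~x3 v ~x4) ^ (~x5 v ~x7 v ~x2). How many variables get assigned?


Unit propagation repeatedly assigns the literal in any unit clause, then simplifies.
Assignments in order: x7 = F, x1 = F, x5 = T, x4 = T.
No further unit clauses remain.
Total variables assigned = 4.

4


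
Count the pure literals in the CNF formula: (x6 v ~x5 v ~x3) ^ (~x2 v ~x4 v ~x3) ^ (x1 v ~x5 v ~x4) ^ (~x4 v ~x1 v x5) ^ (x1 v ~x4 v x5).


A pure literal appears in only one polarity across all clauses.
Pure literals: x2 (negative only), x3 (negative only), x4 (negative only), x6 (positive only).
Count = 4.

4


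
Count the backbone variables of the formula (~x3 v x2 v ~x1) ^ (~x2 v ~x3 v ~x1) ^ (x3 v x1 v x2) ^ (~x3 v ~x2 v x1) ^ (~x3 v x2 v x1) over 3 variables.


Find all satisfying assignments: 3 model(s).
Check which variables have the same value in every model.
Fixed variables: x3=F.
Backbone size = 1.

1


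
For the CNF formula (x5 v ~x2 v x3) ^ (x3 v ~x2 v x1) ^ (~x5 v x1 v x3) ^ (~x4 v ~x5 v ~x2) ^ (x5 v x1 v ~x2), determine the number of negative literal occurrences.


Scan each clause for negated literals.
Clause 1: 1 negative; Clause 2: 1 negative; Clause 3: 1 negative; Clause 4: 3 negative; Clause 5: 1 negative.
Total negative literal occurrences = 7.

7


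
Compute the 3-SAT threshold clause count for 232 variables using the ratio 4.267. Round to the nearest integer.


The 3-SAT phase transition occurs at approximately 4.267 clauses per variable.
m = 4.267 * 232 = 989.944.
Rounded to nearest integer: 990.

990


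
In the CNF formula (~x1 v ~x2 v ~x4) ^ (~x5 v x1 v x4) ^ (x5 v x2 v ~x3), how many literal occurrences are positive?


Scan each clause for unnegated literals.
Clause 1: 0 positive; Clause 2: 2 positive; Clause 3: 2 positive.
Total positive literal occurrences = 4.

4


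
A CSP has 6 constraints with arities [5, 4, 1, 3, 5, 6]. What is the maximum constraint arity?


The arities are: 5, 4, 1, 3, 5, 6.
Scan for the maximum value.
Maximum arity = 6.

6


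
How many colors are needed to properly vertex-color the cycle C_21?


An odd cycle cannot be 2-colored: alternating two colors around the cycle returns to the start with a conflict.
Since 21 is odd, three colors are required (and three suffice).
Chromatic number = 3.

3


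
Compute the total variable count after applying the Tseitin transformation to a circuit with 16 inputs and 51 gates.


The Tseitin transformation introduces one auxiliary variable per gate.
Total variables = inputs + gates = 16 + 51 = 67.

67


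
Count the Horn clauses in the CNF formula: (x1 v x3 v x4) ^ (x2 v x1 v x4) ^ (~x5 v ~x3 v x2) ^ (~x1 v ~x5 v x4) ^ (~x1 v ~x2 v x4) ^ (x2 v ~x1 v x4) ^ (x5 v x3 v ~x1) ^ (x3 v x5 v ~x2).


A Horn clause has at most one positive literal.
Clause 1: 3 positive lit(s) -> not Horn
Clause 2: 3 positive lit(s) -> not Horn
Clause 3: 1 positive lit(s) -> Horn
Clause 4: 1 positive lit(s) -> Horn
Clause 5: 1 positive lit(s) -> Horn
Clause 6: 2 positive lit(s) -> not Horn
Clause 7: 2 positive lit(s) -> not Horn
Clause 8: 2 positive lit(s) -> not Horn
Total Horn clauses = 3.

3


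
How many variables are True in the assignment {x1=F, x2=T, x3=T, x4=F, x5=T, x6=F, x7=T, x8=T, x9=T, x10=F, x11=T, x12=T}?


The weight is the number of variables assigned True.
True variables: x2, x3, x5, x7, x8, x9, x11, x12.
Weight = 8.

8


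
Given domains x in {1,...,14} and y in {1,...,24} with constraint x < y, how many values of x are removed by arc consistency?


For the constraint x < y, x needs a supporting value in y's domain.
x can be at most 23 (one less than y's maximum).
Valid x values from domain: 14 out of 14.
Pruned = 14 - 14 = 0.

0


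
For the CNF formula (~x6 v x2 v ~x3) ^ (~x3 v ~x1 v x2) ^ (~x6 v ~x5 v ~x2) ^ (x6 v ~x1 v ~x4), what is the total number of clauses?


Each group enclosed in parentheses joined by ^ is one clause.
Counting the conjuncts: 4 clauses.

4


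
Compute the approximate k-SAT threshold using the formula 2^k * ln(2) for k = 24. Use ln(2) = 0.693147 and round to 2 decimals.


Using the asymptotic formula: threshold ~ 2^k * ln(2).
2^24 = 16777216.
16777216 * 0.693147 = 11629076.94.

11629076.94


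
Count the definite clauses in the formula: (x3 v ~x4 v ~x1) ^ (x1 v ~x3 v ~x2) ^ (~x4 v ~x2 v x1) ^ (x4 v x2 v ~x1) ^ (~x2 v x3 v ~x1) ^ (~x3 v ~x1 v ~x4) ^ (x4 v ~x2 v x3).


A definite clause has exactly one positive literal.
Clause 1: 1 positive -> definite
Clause 2: 1 positive -> definite
Clause 3: 1 positive -> definite
Clause 4: 2 positive -> not definite
Clause 5: 1 positive -> definite
Clause 6: 0 positive -> not definite
Clause 7: 2 positive -> not definite
Definite clause count = 4.

4


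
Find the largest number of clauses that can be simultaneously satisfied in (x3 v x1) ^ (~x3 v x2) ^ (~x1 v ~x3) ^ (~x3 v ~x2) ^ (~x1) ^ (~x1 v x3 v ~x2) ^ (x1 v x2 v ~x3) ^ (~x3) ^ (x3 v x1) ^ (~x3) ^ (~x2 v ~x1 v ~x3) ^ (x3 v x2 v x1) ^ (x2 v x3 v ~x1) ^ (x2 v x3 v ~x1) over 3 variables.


Enumerate all 8 truth assignments.
For each, count how many of the 14 clauses are satisfied.
The formula is not fully satisfiable, so the maximum is below 14.
Maximum simultaneously satisfiable clauses = 12.

12


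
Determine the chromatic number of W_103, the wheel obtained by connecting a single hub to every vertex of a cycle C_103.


W_103 consists of the cycle C_103 together with a hub vertex adjacent to every cycle vertex.
The cycle C_103 needs 3 colors (odd cycle -> 3).
The hub is adjacent to every cycle vertex, so it must receive a new color distinct from all of them.
Chromatic number = 3 + 1 = 4.

4


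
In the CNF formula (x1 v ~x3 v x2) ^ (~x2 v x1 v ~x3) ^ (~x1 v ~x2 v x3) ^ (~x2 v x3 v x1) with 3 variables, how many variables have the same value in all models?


Find all satisfying assignments: 4 model(s).
Check which variables have the same value in every model.
No variable is fixed across all models.
Backbone size = 0.

0


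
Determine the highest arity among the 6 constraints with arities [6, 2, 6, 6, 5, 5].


The arities are: 6, 2, 6, 6, 5, 5.
Scan for the maximum value.
Maximum arity = 6.

6


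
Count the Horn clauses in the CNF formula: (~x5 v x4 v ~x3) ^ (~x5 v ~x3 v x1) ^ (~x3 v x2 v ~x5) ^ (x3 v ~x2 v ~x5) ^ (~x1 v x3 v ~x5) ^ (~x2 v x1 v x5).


A Horn clause has at most one positive literal.
Clause 1: 1 positive lit(s) -> Horn
Clause 2: 1 positive lit(s) -> Horn
Clause 3: 1 positive lit(s) -> Horn
Clause 4: 1 positive lit(s) -> Horn
Clause 5: 1 positive lit(s) -> Horn
Clause 6: 2 positive lit(s) -> not Horn
Total Horn clauses = 5.

5


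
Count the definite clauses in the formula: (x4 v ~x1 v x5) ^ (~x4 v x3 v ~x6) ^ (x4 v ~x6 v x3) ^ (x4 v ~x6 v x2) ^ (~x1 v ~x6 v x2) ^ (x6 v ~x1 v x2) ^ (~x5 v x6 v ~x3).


A definite clause has exactly one positive literal.
Clause 1: 2 positive -> not definite
Clause 2: 1 positive -> definite
Clause 3: 2 positive -> not definite
Clause 4: 2 positive -> not definite
Clause 5: 1 positive -> definite
Clause 6: 2 positive -> not definite
Clause 7: 1 positive -> definite
Definite clause count = 3.

3


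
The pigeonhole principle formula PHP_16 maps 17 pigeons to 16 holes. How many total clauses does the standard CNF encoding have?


The PHP encoding has two parts:
1) At-least-one-hole clauses: 17 (one per pigeon, each with 16 literals).
2) At-most-one-pigeon-per-hole clauses: 16 holes * C(17,2) = 16 * 136 = 2176.
Total clauses = 17 + 2176 = 2193.

2193


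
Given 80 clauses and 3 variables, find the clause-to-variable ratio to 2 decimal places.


Clause-to-variable ratio = clauses / variables.
80 / 3 = 26.67.

26.67


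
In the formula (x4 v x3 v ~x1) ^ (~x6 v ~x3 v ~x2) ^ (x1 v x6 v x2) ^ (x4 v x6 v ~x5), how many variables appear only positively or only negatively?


A pure literal appears in only one polarity across all clauses.
Pure literals: x4 (positive only), x5 (negative only).
Count = 2.

2


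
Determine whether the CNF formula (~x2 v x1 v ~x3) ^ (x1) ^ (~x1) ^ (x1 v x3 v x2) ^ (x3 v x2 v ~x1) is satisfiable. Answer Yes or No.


Check all 8 possible truth assignments.
Number of satisfying assignments found: 0.
The formula is unsatisfiable.

No


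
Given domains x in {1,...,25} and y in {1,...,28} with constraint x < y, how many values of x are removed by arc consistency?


For the constraint x < y, x needs a supporting value in y's domain.
x can be at most 27 (one less than y's maximum).
Valid x values from domain: 25 out of 25.
Pruned = 25 - 25 = 0.

0


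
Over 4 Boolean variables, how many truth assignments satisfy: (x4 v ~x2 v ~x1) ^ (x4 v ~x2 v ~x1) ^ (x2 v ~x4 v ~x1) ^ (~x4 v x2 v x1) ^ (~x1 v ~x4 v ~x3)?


Enumerate all 16 truth assignments over 4 variables.
Test each against every clause.
Satisfying assignments found: 9.

9


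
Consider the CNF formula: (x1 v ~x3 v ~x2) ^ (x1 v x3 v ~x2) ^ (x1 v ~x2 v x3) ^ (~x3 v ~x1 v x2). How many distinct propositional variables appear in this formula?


Identify each distinct variable in the formula.
Variables found: x1, x2, x3.
Total distinct variables = 3.

3


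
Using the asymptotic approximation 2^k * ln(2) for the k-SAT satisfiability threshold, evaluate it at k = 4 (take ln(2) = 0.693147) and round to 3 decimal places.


Using the asymptotic formula: threshold ~ 2^k * ln(2).
2^4 = 16.
16 * 0.693147 = 11.09.

11.09


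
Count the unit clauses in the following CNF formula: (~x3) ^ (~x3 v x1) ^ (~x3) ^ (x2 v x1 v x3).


A unit clause contains exactly one literal.
Unit clauses found: (~x3), (~x3).
Count = 2.

2


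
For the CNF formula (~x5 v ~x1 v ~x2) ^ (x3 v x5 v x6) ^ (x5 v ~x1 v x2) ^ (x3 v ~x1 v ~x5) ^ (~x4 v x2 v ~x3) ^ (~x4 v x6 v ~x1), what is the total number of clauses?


Each group enclosed in parentheses joined by ^ is one clause.
Counting the conjuncts: 6 clauses.

6


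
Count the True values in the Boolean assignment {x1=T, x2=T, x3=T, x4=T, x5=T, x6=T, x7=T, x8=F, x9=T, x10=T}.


The weight is the number of variables assigned True.
True variables: x1, x2, x3, x4, x5, x6, x7, x9, x10.
Weight = 9.

9


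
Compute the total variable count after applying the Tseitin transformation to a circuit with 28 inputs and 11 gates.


The Tseitin transformation introduces one auxiliary variable per gate.
Total variables = inputs + gates = 28 + 11 = 39.

39


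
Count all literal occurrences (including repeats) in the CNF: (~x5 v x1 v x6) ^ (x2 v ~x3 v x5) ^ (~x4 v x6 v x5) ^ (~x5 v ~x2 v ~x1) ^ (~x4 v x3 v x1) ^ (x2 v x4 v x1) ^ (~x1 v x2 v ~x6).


Clause lengths: 3, 3, 3, 3, 3, 3, 3.
Sum = 3 + 3 + 3 + 3 + 3 + 3 + 3 = 21.

21


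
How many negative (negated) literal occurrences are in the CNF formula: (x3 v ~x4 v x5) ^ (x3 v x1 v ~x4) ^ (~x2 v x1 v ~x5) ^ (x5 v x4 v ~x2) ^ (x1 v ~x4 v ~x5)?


Scan each clause for negated literals.
Clause 1: 1 negative; Clause 2: 1 negative; Clause 3: 2 negative; Clause 4: 1 negative; Clause 5: 2 negative.
Total negative literal occurrences = 7.

7


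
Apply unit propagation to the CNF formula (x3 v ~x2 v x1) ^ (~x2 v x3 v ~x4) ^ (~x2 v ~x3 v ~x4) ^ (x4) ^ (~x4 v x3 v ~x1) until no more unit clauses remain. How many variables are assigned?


Unit propagation repeatedly assigns the literal in any unit clause, then simplifies.
Assignments in order: x4 = T.
No further unit clauses remain.
Total variables assigned = 1.

1


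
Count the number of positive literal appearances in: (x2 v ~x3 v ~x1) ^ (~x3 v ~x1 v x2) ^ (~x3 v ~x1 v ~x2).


Scan each clause for unnegated literals.
Clause 1: 1 positive; Clause 2: 1 positive; Clause 3: 0 positive.
Total positive literal occurrences = 2.

2


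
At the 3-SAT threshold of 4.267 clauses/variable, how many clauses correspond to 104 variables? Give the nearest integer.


The 3-SAT phase transition occurs at approximately 4.267 clauses per variable.
m = 4.267 * 104 = 443.768.
Rounded to nearest integer: 444.

444


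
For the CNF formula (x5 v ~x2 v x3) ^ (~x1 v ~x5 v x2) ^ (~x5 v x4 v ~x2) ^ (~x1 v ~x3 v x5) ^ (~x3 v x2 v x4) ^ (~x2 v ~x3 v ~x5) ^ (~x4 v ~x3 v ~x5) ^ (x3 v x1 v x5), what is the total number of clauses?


Each group enclosed in parentheses joined by ^ is one clause.
Counting the conjuncts: 8 clauses.

8


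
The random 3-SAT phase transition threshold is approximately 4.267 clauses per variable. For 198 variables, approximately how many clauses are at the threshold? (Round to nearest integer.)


The 3-SAT phase transition occurs at approximately 4.267 clauses per variable.
m = 4.267 * 198 = 844.866.
Rounded to nearest integer: 845.

845


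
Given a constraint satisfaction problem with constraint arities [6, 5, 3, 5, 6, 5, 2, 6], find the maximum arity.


The arities are: 6, 5, 3, 5, 6, 5, 2, 6.
Scan for the maximum value.
Maximum arity = 6.

6


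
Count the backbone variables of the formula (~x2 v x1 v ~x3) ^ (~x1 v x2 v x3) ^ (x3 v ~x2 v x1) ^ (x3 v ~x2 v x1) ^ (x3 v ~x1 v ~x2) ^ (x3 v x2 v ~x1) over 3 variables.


Find all satisfying assignments: 4 model(s).
Check which variables have the same value in every model.
No variable is fixed across all models.
Backbone size = 0.

0


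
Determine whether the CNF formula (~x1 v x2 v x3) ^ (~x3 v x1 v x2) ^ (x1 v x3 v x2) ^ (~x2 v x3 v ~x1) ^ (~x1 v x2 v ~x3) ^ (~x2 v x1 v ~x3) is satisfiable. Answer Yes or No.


Check all 8 possible truth assignments.
Number of satisfying assignments found: 2.
The formula is satisfiable.

Yes


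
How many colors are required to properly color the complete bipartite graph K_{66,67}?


K_{66,67} is bipartite by definition: the two parts are independent sets, with every edge crossing between them.
Color all vertices in one part with color 1 and all vertices in the other part with color 2.
Since the graph has at least one edge, one color does not suffice.
Chromatic number = 2.

2


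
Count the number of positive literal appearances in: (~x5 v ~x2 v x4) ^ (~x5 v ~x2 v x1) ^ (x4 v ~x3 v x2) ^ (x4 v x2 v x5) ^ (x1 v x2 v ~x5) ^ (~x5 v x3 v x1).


Scan each clause for unnegated literals.
Clause 1: 1 positive; Clause 2: 1 positive; Clause 3: 2 positive; Clause 4: 3 positive; Clause 5: 2 positive; Clause 6: 2 positive.
Total positive literal occurrences = 11.

11


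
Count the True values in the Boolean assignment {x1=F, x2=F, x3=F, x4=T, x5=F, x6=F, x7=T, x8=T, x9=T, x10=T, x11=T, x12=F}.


The weight is the number of variables assigned True.
True variables: x4, x7, x8, x9, x10, x11.
Weight = 6.

6


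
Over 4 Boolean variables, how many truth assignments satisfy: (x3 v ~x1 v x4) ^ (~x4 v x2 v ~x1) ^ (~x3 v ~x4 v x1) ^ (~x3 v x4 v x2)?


Enumerate all 16 truth assignments over 4 variables.
Test each against every clause.
Satisfying assignments found: 8.

8


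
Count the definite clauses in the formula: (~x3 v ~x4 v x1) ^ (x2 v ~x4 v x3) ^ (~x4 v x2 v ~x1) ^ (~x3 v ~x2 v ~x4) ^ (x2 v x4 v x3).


A definite clause has exactly one positive literal.
Clause 1: 1 positive -> definite
Clause 2: 2 positive -> not definite
Clause 3: 1 positive -> definite
Clause 4: 0 positive -> not definite
Clause 5: 3 positive -> not definite
Definite clause count = 2.

2


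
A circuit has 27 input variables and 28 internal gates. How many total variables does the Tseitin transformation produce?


The Tseitin transformation introduces one auxiliary variable per gate.
Total variables = inputs + gates = 27 + 28 = 55.

55


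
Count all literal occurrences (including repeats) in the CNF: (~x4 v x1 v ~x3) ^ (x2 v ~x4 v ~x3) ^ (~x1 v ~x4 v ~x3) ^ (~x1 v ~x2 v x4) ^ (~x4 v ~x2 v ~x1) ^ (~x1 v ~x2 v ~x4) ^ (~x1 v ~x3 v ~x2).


Clause lengths: 3, 3, 3, 3, 3, 3, 3.
Sum = 3 + 3 + 3 + 3 + 3 + 3 + 3 = 21.

21


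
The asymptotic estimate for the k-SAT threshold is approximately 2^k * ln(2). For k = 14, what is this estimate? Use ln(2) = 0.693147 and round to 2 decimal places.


Using the asymptotic formula: threshold ~ 2^k * ln(2).
2^14 = 16384.
16384 * 0.693147 = 11356.52.

11356.52


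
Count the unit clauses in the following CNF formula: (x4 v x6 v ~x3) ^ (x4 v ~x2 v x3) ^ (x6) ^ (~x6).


A unit clause contains exactly one literal.
Unit clauses found: (x6), (~x6).
Count = 2.

2


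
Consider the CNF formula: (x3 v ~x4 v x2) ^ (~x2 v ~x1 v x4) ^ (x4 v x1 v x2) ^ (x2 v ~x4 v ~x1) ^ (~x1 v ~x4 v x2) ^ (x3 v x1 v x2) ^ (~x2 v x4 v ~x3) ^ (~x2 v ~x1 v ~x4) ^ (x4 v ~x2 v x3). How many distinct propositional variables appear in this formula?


Identify each distinct variable in the formula.
Variables found: x1, x2, x3, x4.
Total distinct variables = 4.

4


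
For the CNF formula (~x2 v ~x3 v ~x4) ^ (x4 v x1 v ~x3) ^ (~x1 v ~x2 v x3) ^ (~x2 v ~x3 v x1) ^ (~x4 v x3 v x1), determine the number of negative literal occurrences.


Scan each clause for negated literals.
Clause 1: 3 negative; Clause 2: 1 negative; Clause 3: 2 negative; Clause 4: 2 negative; Clause 5: 1 negative.
Total negative literal occurrences = 9.

9


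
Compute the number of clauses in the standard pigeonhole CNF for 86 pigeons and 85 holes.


The PHP encoding has two parts:
1) At-least-one-hole clauses: 86 (one per pigeon, each with 85 literals).
2) At-most-one-pigeon-per-hole clauses: 85 holes * C(86,2) = 85 * 3655 = 310675.
Total clauses = 86 + 310675 = 310761.

310761


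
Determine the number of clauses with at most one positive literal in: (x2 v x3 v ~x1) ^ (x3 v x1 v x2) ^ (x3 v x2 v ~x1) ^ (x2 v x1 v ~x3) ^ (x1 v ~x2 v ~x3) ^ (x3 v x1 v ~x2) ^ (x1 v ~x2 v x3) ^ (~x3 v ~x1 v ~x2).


A Horn clause has at most one positive literal.
Clause 1: 2 positive lit(s) -> not Horn
Clause 2: 3 positive lit(s) -> not Horn
Clause 3: 2 positive lit(s) -> not Horn
Clause 4: 2 positive lit(s) -> not Horn
Clause 5: 1 positive lit(s) -> Horn
Clause 6: 2 positive lit(s) -> not Horn
Clause 7: 2 positive lit(s) -> not Horn
Clause 8: 0 positive lit(s) -> Horn
Total Horn clauses = 2.

2


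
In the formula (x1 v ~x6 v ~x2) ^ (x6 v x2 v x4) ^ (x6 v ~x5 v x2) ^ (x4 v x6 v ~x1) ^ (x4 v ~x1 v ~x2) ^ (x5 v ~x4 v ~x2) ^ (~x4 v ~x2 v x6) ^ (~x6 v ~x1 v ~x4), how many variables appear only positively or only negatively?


A pure literal appears in only one polarity across all clauses.
No pure literals found.
Count = 0.

0


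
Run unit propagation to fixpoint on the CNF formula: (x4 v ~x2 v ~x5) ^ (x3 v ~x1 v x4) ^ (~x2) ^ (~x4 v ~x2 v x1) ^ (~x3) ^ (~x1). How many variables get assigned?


Unit propagation repeatedly assigns the literal in any unit clause, then simplifies.
Assignments in order: x2 = F, x3 = F, x1 = F.
No further unit clauses remain.
Total variables assigned = 3.

3


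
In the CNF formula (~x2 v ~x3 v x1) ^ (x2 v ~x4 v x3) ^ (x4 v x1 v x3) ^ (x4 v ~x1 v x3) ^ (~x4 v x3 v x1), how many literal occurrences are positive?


Scan each clause for unnegated literals.
Clause 1: 1 positive; Clause 2: 2 positive; Clause 3: 3 positive; Clause 4: 2 positive; Clause 5: 2 positive.
Total positive literal occurrences = 10.

10


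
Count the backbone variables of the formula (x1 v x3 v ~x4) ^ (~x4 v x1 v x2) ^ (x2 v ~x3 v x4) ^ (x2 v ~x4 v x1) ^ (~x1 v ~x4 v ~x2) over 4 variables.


Find all satisfying assignments: 9 model(s).
Check which variables have the same value in every model.
No variable is fixed across all models.
Backbone size = 0.

0


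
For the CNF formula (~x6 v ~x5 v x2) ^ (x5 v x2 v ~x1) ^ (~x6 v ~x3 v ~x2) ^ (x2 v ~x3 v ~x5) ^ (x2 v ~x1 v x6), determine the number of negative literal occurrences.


Scan each clause for negated literals.
Clause 1: 2 negative; Clause 2: 1 negative; Clause 3: 3 negative; Clause 4: 2 negative; Clause 5: 1 negative.
Total negative literal occurrences = 9.

9


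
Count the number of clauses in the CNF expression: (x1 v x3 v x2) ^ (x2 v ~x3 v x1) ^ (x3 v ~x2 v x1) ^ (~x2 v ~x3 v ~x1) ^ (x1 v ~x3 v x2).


Each group enclosed in parentheses joined by ^ is one clause.
Counting the conjuncts: 5 clauses.

5


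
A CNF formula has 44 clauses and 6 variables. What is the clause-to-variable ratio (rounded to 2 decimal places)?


Clause-to-variable ratio = clauses / variables.
44 / 6 = 7.33.

7.33


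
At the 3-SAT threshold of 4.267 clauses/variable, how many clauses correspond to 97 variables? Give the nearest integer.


The 3-SAT phase transition occurs at approximately 4.267 clauses per variable.
m = 4.267 * 97 = 413.899.
Rounded to nearest integer: 414.

414


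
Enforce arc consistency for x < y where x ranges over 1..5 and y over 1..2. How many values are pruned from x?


For the constraint x < y, x needs a supporting value in y's domain.
x can be at most 1 (one less than y's maximum).
Valid x values from domain: 1 out of 5.
Pruned = 5 - 1 = 4.

4


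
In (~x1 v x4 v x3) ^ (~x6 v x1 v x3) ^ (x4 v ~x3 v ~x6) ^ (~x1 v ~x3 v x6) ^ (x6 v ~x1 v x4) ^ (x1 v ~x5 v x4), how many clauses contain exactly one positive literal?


A definite clause has exactly one positive literal.
Clause 1: 2 positive -> not definite
Clause 2: 2 positive -> not definite
Clause 3: 1 positive -> definite
Clause 4: 1 positive -> definite
Clause 5: 2 positive -> not definite
Clause 6: 2 positive -> not definite
Definite clause count = 2.

2


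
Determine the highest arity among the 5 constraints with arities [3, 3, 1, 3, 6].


The arities are: 3, 3, 1, 3, 6.
Scan for the maximum value.
Maximum arity = 6.

6


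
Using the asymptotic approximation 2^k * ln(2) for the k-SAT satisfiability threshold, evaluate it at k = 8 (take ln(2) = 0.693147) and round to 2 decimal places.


Using the asymptotic formula: threshold ~ 2^k * ln(2).
2^8 = 256.
256 * 0.693147 = 177.45.

177.45


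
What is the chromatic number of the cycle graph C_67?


An odd cycle cannot be 2-colored: alternating two colors around the cycle returns to the start with a conflict.
Since 67 is odd, three colors are required (and three suffice).
Chromatic number = 3.

3


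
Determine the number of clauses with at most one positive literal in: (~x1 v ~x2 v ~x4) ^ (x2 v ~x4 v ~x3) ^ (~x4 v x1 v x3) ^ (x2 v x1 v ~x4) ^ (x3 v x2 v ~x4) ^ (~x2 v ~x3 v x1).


A Horn clause has at most one positive literal.
Clause 1: 0 positive lit(s) -> Horn
Clause 2: 1 positive lit(s) -> Horn
Clause 3: 2 positive lit(s) -> not Horn
Clause 4: 2 positive lit(s) -> not Horn
Clause 5: 2 positive lit(s) -> not Horn
Clause 6: 1 positive lit(s) -> Horn
Total Horn clauses = 3.

3


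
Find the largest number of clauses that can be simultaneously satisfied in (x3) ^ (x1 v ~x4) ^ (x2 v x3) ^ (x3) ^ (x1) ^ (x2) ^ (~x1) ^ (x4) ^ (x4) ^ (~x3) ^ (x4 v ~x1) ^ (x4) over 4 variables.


Enumerate all 16 truth assignments.
For each, count how many of the 12 clauses are satisfied.
The formula is not fully satisfiable, so the maximum is below 12.
Maximum simultaneously satisfiable clauses = 10.

10


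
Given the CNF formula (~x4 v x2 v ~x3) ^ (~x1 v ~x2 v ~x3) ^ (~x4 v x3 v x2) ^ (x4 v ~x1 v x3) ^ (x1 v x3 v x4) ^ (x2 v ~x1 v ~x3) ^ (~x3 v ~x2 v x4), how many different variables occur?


Identify each distinct variable in the formula.
Variables found: x1, x2, x3, x4.
Total distinct variables = 4.

4


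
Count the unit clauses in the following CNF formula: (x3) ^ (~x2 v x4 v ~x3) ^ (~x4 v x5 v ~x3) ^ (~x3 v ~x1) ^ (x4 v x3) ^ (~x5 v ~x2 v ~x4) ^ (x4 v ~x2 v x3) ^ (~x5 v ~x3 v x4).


A unit clause contains exactly one literal.
Unit clauses found: (x3).
Count = 1.

1


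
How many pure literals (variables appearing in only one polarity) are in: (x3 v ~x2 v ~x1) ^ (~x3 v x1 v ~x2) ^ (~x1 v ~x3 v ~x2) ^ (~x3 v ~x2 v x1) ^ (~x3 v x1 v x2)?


A pure literal appears in only one polarity across all clauses.
No pure literals found.
Count = 0.

0


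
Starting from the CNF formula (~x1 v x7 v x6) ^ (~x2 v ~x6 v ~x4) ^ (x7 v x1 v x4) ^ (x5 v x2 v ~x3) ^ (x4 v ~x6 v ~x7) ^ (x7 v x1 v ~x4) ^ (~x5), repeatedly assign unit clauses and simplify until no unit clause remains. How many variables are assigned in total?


Unit propagation repeatedly assigns the literal in any unit clause, then simplifies.
Assignments in order: x5 = F.
No further unit clauses remain.
Total variables assigned = 1.

1


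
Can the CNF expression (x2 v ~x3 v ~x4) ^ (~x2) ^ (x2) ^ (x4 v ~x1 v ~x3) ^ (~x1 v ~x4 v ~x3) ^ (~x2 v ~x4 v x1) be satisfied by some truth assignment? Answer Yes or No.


Check all 16 possible truth assignments.
Number of satisfying assignments found: 0.
The formula is unsatisfiable.

No


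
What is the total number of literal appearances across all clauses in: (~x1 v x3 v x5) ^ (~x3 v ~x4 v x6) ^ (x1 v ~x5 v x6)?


Clause lengths: 3, 3, 3.
Sum = 3 + 3 + 3 = 9.

9


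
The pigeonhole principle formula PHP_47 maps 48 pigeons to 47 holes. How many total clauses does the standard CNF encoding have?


The PHP encoding has two parts:
1) At-least-one-hole clauses: 48 (one per pigeon, each with 47 literals).
2) At-most-one-pigeon-per-hole clauses: 47 holes * C(48,2) = 47 * 1128 = 53016.
Total clauses = 48 + 53016 = 53064.

53064


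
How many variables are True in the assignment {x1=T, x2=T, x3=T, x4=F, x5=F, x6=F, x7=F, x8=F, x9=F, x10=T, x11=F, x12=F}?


The weight is the number of variables assigned True.
True variables: x1, x2, x3, x10.
Weight = 4.

4


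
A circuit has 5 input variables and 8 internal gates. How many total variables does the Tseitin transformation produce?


The Tseitin transformation introduces one auxiliary variable per gate.
Total variables = inputs + gates = 5 + 8 = 13.

13


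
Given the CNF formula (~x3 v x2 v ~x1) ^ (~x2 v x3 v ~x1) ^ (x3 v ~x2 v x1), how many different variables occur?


Identify each distinct variable in the formula.
Variables found: x1, x2, x3.
Total distinct variables = 3.

3


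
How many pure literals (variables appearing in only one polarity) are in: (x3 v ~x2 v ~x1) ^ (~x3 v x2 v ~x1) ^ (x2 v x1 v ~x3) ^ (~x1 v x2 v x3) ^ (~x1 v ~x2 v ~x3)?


A pure literal appears in only one polarity across all clauses.
No pure literals found.
Count = 0.

0


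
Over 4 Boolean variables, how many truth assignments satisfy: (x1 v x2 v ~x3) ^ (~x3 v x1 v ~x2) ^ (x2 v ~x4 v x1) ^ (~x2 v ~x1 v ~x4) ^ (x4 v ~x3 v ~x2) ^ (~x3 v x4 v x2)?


Enumerate all 16 truth assignments over 4 variables.
Test each against every clause.
Satisfying assignments found: 7.

7


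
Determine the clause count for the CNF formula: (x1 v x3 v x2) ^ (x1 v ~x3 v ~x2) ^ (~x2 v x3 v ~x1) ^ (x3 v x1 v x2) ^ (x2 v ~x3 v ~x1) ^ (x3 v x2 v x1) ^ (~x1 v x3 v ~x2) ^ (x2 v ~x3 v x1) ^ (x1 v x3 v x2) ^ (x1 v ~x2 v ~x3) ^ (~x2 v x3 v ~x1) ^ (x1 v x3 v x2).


Each group enclosed in parentheses joined by ^ is one clause.
Counting the conjuncts: 12 clauses.

12


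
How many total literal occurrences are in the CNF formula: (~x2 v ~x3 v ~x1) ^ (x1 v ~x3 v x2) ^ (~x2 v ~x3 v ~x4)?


Clause lengths: 3, 3, 3.
Sum = 3 + 3 + 3 = 9.

9


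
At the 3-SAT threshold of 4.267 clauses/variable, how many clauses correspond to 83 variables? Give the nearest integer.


The 3-SAT phase transition occurs at approximately 4.267 clauses per variable.
m = 4.267 * 83 = 354.161.
Rounded to nearest integer: 354.

354


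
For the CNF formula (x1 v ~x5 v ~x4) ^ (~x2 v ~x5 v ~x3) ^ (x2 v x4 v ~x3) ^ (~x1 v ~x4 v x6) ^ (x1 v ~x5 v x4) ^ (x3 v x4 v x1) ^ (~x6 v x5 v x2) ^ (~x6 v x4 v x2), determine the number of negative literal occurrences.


Scan each clause for negated literals.
Clause 1: 2 negative; Clause 2: 3 negative; Clause 3: 1 negative; Clause 4: 2 negative; Clause 5: 1 negative; Clause 6: 0 negative; Clause 7: 1 negative; Clause 8: 1 negative.
Total negative literal occurrences = 11.

11


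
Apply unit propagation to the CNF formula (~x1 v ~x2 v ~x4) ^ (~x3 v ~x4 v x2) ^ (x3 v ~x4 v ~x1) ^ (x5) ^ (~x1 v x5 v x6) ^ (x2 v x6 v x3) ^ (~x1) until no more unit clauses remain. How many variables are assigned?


Unit propagation repeatedly assigns the literal in any unit clause, then simplifies.
Assignments in order: x5 = T, x1 = F.
No further unit clauses remain.
Total variables assigned = 2.

2


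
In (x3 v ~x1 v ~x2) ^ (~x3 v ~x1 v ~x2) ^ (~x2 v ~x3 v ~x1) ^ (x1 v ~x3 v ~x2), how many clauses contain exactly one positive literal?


A definite clause has exactly one positive literal.
Clause 1: 1 positive -> definite
Clause 2: 0 positive -> not definite
Clause 3: 0 positive -> not definite
Clause 4: 1 positive -> definite
Definite clause count = 2.

2


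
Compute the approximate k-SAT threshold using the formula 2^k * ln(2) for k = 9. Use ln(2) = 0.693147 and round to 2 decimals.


Using the asymptotic formula: threshold ~ 2^k * ln(2).
2^9 = 512.
512 * 0.693147 = 354.89.

354.89


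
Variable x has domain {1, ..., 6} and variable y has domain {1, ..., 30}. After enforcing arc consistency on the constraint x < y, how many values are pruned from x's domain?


For the constraint x < y, x needs a supporting value in y's domain.
x can be at most 29 (one less than y's maximum).
Valid x values from domain: 6 out of 6.
Pruned = 6 - 6 = 0.

0


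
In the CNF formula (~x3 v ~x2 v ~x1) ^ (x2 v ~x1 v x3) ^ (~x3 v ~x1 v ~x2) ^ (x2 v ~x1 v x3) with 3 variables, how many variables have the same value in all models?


Find all satisfying assignments: 6 model(s).
Check which variables have the same value in every model.
No variable is fixed across all models.
Backbone size = 0.

0


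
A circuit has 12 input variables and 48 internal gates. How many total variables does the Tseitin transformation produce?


The Tseitin transformation introduces one auxiliary variable per gate.
Total variables = inputs + gates = 12 + 48 = 60.

60


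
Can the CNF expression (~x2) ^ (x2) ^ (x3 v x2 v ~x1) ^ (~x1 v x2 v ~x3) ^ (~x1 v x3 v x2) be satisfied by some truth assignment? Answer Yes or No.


Check all 8 possible truth assignments.
Number of satisfying assignments found: 0.
The formula is unsatisfiable.

No


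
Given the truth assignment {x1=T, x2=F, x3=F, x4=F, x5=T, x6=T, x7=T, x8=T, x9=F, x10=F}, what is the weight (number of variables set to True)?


The weight is the number of variables assigned True.
True variables: x1, x5, x6, x7, x8.
Weight = 5.

5


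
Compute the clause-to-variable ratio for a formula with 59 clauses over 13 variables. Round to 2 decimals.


Clause-to-variable ratio = clauses / variables.
59 / 13 = 4.54.

4.54


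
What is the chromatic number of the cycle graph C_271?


An odd cycle cannot be 2-colored: alternating two colors around the cycle returns to the start with a conflict.
Since 271 is odd, three colors are required (and three suffice).
Chromatic number = 3.

3
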